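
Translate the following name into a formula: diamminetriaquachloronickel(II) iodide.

[NiCl(H2O)3(NH3)2]I

Ligands: 1 chloro (Cl, -1), 3 aqua (H2O, neutral), 2 ammine (NH3, neutral). Ligand charge sum = -1.
With Ni in oxidation state +2, the complex ion is [Ni...]^1+.
Charge balance with iodide (-1) requires 1 complex ion per 1 iodide.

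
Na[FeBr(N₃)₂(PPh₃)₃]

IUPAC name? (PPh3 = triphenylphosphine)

sodium diazidobromotris(triphenylphosphine)ferrate(II)

The 1 sodium counter-ion carries a total charge of +1, so each complex ion is 1−.
Ligand charges: 2×azido (-1 each), 3×triphenylphosphine (neutral), 1×bromo (-1 each); total -3. So Fe + (-3) = 1−, giving Fe = +2.
Ligands are named alphabetically: azido before bromo before triphenylphosphine.
The complex ion is anionic, so iron takes the -ate form ferrate(II).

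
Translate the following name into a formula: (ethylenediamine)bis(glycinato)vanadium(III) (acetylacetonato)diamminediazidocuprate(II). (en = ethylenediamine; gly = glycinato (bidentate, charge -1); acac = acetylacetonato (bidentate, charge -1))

Cation [V…]: ligand charges -2, V(III) ⇒ ion charge 1+.
Anion [Cu…]: ligand charges -3, Cu(II) ⇒ ion charge 1−.
One 1+ cation balances one 1− anion.

[V(en)(gly)2][Cu(acac)(N3)2(NH3)2]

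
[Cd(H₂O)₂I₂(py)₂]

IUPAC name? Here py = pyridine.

There is no counter-ion, so the complex is neutral overall.
Ligand charges: 2×aqua (neutral), 2×iodo (-1 each), 2×pyridine (neutral); total -2. So Cd + (-2) = 0, giving Cd = +2.
Ligands are named alphabetically: aqua before iodo before pyridine.

diaquadiiodobis(pyridine)cadmium(II)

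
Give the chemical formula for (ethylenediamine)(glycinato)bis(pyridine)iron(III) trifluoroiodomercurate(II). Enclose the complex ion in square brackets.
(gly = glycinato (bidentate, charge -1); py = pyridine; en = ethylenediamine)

Cation [Fe…]: ligand charges -1, Fe(III) ⇒ ion charge 2+.
Anion [Hg…]: ligand charges -4, Hg(II) ⇒ ion charge 2−.

[Fe(en)(gly)(py)2][HgF3I]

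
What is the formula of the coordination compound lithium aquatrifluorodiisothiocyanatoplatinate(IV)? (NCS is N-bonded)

Ligands: 1 aqua (H2O, neutral), 3 fluoro (F, -1), 2 isothiocyanato (NCS, -1). Ligand charge sum = -5.
With Pt in oxidation state +4, the complex ion is [Pt...]^1−.
Charge balance with lithium (+1) requires 1 complex ion per 1 lithium.

Li[PtF3(H2O)(NCS)2]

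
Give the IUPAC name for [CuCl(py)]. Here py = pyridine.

There is no counter-ion, so the complex is neutral overall.
Ligand charges: 1×pyridine (neutral), 1×chloro (-1 each); total -1. So Cu + (-1) = 0, giving Cu = +1.
Ligands are named alphabetically: chloro before pyridine.

chloro(pyridine)copper(I)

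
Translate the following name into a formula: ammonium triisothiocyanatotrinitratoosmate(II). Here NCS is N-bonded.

Ligands: 3 isothiocyanato (NCS, -1), 3 nitrato (NO3, -1). Ligand charge sum = -6.
Charge balance with ammonium (+1) requires 1 complex ion per 4 ammonium.

(NH4)4[Os(NCS)3(NO3)3]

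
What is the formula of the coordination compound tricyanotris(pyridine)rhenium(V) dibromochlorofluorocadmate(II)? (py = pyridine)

[Re(CN)3(py)3][CdBr2ClF]

Cation [Re…]: ligand charges -3, Re(V) ⇒ ion charge 2+.
Anion [Cd…]: ligand charges -4, Cd(II) ⇒ ion charge 2−.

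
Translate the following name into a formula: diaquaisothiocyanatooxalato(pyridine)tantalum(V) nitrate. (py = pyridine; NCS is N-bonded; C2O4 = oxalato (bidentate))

Ligands: 1 pyridine (py, neutral), 2 aqua (H2O, neutral), 1 isothiocyanato (NCS, -1), 1 oxalato (C2O4, -2). Ligand charge sum = -3.
With Ta in oxidation state +5, the complex ion is [Ta...]^2+.
Charge balance with nitrate (-1) requires 1 complex ion per 2 nitrate.

[Ta(C2O4)(H2O)2(NCS)(py)](NO3)2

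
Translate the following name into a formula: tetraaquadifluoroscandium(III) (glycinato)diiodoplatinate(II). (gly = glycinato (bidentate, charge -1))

Cation [Sc…]: ligand charges -2, Sc(III) ⇒ ion charge 1+.
Anion [Pt…]: ligand charges -3, Pt(II) ⇒ ion charge 1−.

[ScF2(H2O)4][Pt(gly)I2]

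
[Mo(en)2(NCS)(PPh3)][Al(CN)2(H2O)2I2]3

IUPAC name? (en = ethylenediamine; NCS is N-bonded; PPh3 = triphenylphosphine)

Aluminium is always +3 in its complexes; the anion's ligand charges sum to -4, so the complex anion is 1−.
With 3 anions per cation, the cation must be 3×1 = 3+.
Cation: ligand charges sum to -1; for the ion to be 3+, Mo = +4.

bis(ethylenediamine)isothiocyanato(triphenylphosphine)molybdenum(IV) diaquadicyanodiiodoaluminate(III)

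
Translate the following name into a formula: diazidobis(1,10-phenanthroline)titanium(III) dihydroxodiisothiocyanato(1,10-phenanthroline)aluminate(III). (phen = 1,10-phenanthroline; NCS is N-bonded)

[Ti(N3)2(phen)2][Al(NCS)2(OH)2(phen)]

Cation [Ti…]: ligand charges -2, Ti(III) ⇒ ion charge 1+.
Anion [Al…]: ligand charges -4, Al(III) ⇒ ion charge 1−.
One 1+ cation balances one 1− anion.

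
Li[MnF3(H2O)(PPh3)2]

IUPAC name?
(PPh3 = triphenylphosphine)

The 1 lithium counter-ion carries a total charge of +1, so each complex ion is 1−.
Ligand charges: 1×aqua (neutral), 2×triphenylphosphine (neutral), 3×fluoro (-1 each); total -3. So Mn + (-3) = 1−, giving Mn = +2.
Ligands are named alphabetically: aqua before fluoro before triphenylphosphine.
The complex ion is anionic, so manganese takes the -ate form manganate(II).

lithium aquatrifluorobis(triphenylphosphine)manganate(II)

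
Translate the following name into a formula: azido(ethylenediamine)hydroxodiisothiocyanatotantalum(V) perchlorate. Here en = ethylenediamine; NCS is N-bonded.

Ligands: 1 ethylenediamine (en, neutral), 1 hydroxo (OH, -1), 1 azido (N3, -1), 2 isothiocyanato (NCS, -1). Ligand charge sum = -4.
With Ta in oxidation state +5, the complex ion is [Ta...]^1+.
Charge balance with perchlorate (-1) requires 1 complex ion per 1 perchlorate.

[Ta(en)(N3)(NCS)2(OH)]ClO4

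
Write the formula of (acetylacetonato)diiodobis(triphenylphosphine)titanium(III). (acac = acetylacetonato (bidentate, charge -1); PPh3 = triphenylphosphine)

[Ti(acac)I2(PPh3)2]

Ligands: 2 iodo (I, -1), 1 acetylacetonato (acac, -1), 2 triphenylphosphine (PPh3, neutral). Ligand charge sum = -3.
With Ti in oxidation state +3, the complex ion is [Ti...].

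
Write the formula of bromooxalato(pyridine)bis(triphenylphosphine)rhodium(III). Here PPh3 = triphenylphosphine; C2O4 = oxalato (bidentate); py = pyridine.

Ligands: 2 triphenylphosphine (PPh3, neutral), 1 oxalato (C2O4, -2), 1 pyridine (py, neutral), 1 bromo (Br, -1). Ligand charge sum = -3.
With Rh in oxidation state +3, the complex ion is [Rh...].

[RhBr(C2O4)(PPh3)2(py)]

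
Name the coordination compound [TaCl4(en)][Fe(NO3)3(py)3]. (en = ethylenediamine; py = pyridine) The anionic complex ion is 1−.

Both ions are complex: the cation is named first with the plain metal name, the anion second with the -ate form; each ion's ligands are alphabetised independently.
The complex anion is given as 1−; its ligand charges sum to -3, so Fe = +2.
A 1:1 salt means the cation carries the equal and opposite charge, 1+.
Cation: ligand charges sum to -4; for the ion to be 1+, Ta = +5.

tetrachloro(ethylenediamine)tantalum(V) trinitratotris(pyridine)ferrate(II)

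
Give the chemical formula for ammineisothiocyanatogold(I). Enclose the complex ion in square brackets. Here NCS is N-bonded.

Ligands: 1 ammine (NH3, neutral), 1 isothiocyanato (NCS, -1). Ligand charge sum = -1.
With Au in oxidation state +1, the complex ion is [Au...].

[Au(NCS)(NH3)]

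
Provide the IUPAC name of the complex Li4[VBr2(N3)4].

The 4 lithium counter-ions carry a total charge of +4, so each complex ion is 4−.
Ligand charges: 2×bromo (-1 each), 4×azido (-1 each); total -6. So V + (-6) = 4−, giving V = +2.
The complex ion is anionic, so vanadium takes the -ate form vanadate(II).

lithium tetraazidodibromovanadate(II)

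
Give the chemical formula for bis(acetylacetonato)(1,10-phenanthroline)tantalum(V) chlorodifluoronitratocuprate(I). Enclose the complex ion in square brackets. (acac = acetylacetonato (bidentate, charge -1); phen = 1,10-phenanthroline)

[Ta(acac)2(phen)][CuClF2(NO3)]

Cation [Ta…]: ligand charges -2, Ta(V) ⇒ ion charge 3+.
Anion [Cu…]: ligand charges -4, Cu(I) ⇒ ion charge 3−.
One 3+ cation balances one 3− anion.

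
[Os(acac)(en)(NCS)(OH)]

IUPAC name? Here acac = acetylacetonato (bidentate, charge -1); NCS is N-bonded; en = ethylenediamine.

There is no counter-ion, so the complex is neutral overall.
Ligand charges: 1×acetylacetonato (-1 each), 1×isothiocyanato (-1 each), 1×ethylenediamine (neutral), 1×hydroxo (-1 each); total -3. So Os + (-3) = 0, giving Os = +3.
Ligands are named alphabetically: acetylacetonato before ethylenediamine before hydroxo before isothiocyanato.

(acetylacetonato)(ethylenediamine)hydroxoisothiocyanatoosmium(III)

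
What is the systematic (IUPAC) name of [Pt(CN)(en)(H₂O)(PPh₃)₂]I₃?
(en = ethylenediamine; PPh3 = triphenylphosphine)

The 3 iodide counter-ions carry a total charge of -3, so each complex ion is 3+.
Ligand charges: 1×ethylenediamine (neutral), 2×triphenylphosphine (neutral), 1×cyano (-1 each), 1×aqua (neutral); total -1. So Pt + (-1) = 3+, giving Pt = +4.
Ligands are named alphabetically: aqua before cyano before ethylenediamine before triphenylphosphine.

aquacyano(ethylenediamine)bis(triphenylphosphine)platinum(IV) iodide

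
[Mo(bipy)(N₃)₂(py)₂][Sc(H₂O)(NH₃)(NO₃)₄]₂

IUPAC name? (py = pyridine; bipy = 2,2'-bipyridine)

diazido(2,2'-bipyridine)bis(pyridine)molybdenum(IV) ammineaquatetranitratoscandate(III)

Both ions are complex: the cation is named first with the plain metal name, the anion second with the -ate form; each ion's ligands are alphabetised independently.
Scandium is always +3 in its complexes; the anion's ligand charges sum to -4, so the complex anion is 1−.
With 2 anions per cation, the cation must be 2×1 = 2+.
Cation: ligand charges sum to -2; for the ion to be 2+, Mo = +4.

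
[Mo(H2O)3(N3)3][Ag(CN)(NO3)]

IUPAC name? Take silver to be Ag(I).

Both ions are complex: the cation is named first with the plain metal name, the anion second with the -ate form; each ion's ligands are alphabetised independently.
Ag is given as +1; the anion's ligand charges sum to -2, so the complex anion is 1−.
A 1:1 salt means the cation carries the equal and opposite charge, 1+.
Cation: ligand charges sum to -3; for the ion to be 1+, Mo = +4.

triaquatriazidomolybdenum(IV) cyanonitratoargentate(I)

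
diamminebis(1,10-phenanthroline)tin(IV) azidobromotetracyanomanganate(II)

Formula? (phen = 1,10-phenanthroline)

Cation [Sn…]: ligand charges 0, Sn(IV) ⇒ ion charge 4+.
Anion [Mn…]: ligand charges -6, Mn(II) ⇒ ion charge 4−.
One 4+ cation balances one 4− anion.

[Sn(NH3)2(phen)2][MnBr(CN)4(N3)]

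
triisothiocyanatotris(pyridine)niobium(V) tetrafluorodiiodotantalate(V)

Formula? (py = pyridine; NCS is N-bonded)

[Nb(NCS)3(py)3][TaF4I2]2

Cation [Nb…]: ligand charges -3, Nb(V) ⇒ ion charge 2+.
Anion [Ta…]: ligand charges -6, Ta(V) ⇒ ion charge 1−.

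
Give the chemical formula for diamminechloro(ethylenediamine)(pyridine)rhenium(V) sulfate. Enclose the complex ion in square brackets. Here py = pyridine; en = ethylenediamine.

Ligands: 1 pyridine (py, neutral), 1 ethylenediamine (en, neutral), 1 chloro (Cl, -1), 2 ammine (NH3, neutral). Ligand charge sum = -1.
Charge balance with sulfate (-2) requires 1 complex ion per 2 sulfate.

[ReCl(en)(NH3)2(py)](SO4)2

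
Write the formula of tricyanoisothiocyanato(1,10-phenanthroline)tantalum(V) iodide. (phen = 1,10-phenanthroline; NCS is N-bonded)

[Ta(CN)3(NCS)(phen)]I

Ligands: 3 cyano (CN, -1), 1 1,10-phenanthroline (phen, neutral), 1 isothiocyanato (NCS, -1). Ligand charge sum = -4.
Charge balance with iodide (-1) requires 1 complex ion per 1 iodide.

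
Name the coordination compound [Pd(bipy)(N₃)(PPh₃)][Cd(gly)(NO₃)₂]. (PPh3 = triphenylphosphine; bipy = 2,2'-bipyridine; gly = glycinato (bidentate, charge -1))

Cadmium is always +2 in its complexes; the anion's ligand charges sum to -3, so the complex anion is 1−.
A 1:1 salt means the cation carries the equal and opposite charge, 1+.
Cation: ligand charges sum to -1; for the ion to be 1+, Pd = +2.

azido(2,2'-bipyridine)(triphenylphosphine)palladium(II) (glycinato)dinitratocadmate(II)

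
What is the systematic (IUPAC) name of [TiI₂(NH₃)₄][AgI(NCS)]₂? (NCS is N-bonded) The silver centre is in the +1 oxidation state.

tetraamminediiodotitanium(IV) iodoisothiocyanatoargentate(I)

Both ions are complex: the cation is named first with the plain metal name, the anion second with the -ate form; each ion's ligands are alphabetised independently.
Ag is given as +1; the anion's ligand charges sum to -2, so the complex anion is 1−.
With 2 anions per cation, the cation must be 2×1 = 2+.
Cation: ligand charges sum to -2; for the ion to be 2+, Ti = +4.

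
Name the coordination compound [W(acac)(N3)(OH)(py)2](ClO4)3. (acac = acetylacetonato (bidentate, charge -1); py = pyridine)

(acetylacetonato)azidohydroxobis(pyridine)tungsten(VI) perchlorate

The 3 perchlorate counter-ions carry a total charge of -3, so each complex ion is 3+.
Ligand charges: 1×acetylacetonato (-1 each), 1×azido (-1 each), 2×pyridine (neutral), 1×hydroxo (-1 each); total -3. So W + (-3) = 3+, giving W = +6.
Ligands are named alphabetically: acetylacetonato before azido before hydroxo before pyridine.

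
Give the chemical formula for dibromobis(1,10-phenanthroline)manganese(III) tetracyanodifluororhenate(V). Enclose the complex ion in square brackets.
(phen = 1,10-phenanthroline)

Cation [Mn…]: ligand charges -2, Mn(III) ⇒ ion charge 1+.
Anion [Re…]: ligand charges -6, Re(V) ⇒ ion charge 1−.

[MnBr2(phen)2][Re(CN)4F2]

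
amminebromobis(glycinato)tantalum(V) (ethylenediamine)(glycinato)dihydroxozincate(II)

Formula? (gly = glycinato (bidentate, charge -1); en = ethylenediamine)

Cation [Ta…]: ligand charges -3, Ta(V) ⇒ ion charge 2+.
Anion [Zn…]: ligand charges -3, Zn(II) ⇒ ion charge 1−.

[TaBr(gly)2(NH3)][Zn(en)(gly)(OH)2]2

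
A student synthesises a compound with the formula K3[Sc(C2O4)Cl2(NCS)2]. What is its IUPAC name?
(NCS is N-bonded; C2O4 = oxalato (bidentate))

potassium dichlorodiisothiocyanatooxalatoscandate(III)

The 3 potassium counter-ions carry a total charge of +3, so each complex ion is 3−.
Ligand charges: 2×isothiocyanato (-1 each), 1×oxalato (-2 each), 2×chloro (-1 each); total -6. So Sc + (-6) = 3−, giving Sc = +3.
Ligands are named alphabetically: chloro before isothiocyanato before oxalato.
The complex ion is anionic, so scandium takes the -ate form scandate(III).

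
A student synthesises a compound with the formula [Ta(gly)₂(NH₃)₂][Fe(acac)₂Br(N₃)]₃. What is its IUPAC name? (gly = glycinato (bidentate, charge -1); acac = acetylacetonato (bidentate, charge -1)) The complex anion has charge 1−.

diamminebis(glycinato)tantalum(V) bis(acetylacetonato)azidobromoferrate(III)

The complex anion is given as 1−; its ligand charges sum to -4, so Fe = +3.
With 3 anions per cation, the cation must be 3×1 = 3+.
Cation: ligand charges sum to -2; for the ion to be 3+, Ta = +5.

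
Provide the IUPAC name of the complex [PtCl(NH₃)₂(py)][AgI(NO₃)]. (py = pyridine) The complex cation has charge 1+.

Both ions are complex: the cation is named first with the plain metal name, the anion second with the -ate form; each ion's ligands are alphabetised independently.
The complex cation is given as 1+; its ligand charges sum to -1, so Pt = +2.
A 1:1 salt means the anion carries the equal and opposite charge, 1−.
Anion: ligand charges sum to -2; for the ion to be 1−, Ag = +1.

diamminechloro(pyridine)platinum(II) iodonitratoargentate(I)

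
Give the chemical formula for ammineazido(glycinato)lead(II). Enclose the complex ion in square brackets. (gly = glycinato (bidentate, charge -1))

[Pb(gly)(N3)(NH3)]

Ligands: 1 azido (N3, -1), 1 ammine (NH3, neutral), 1 glycinato (gly, -1). Ligand charge sum = -2.
With Pb in oxidation state +2, the complex ion is [Pb...].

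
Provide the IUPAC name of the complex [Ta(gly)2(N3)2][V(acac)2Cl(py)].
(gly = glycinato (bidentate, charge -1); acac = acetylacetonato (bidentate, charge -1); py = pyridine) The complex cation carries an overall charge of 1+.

The complex cation is given as 1+; its ligand charges sum to -4, so Ta = +5.
A 1:1 salt means the anion carries the equal and opposite charge, 1−.
Anion: ligand charges sum to -3; for the ion to be 1−, V = +2.

diazidobis(glycinato)tantalum(V) bis(acetylacetonato)chloro(pyridine)vanadate(II)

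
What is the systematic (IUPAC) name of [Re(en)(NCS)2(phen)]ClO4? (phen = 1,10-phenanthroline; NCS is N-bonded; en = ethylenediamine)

The 1 perchlorate counter-ion carries a total charge of -1, so each complex ion is 1+.
Ligand charges: 1×1,10-phenanthroline (neutral), 2×isothiocyanato (-1 each), 1×ethylenediamine (neutral); total -2. So Re + (-2) = 1+, giving Re = +3.
Ligands are named alphabetically: ethylenediamine before isothiocyanato before phenanthroline.

(ethylenediamine)diisothiocyanato(1,10-phenanthroline)rhenium(III) perchlorate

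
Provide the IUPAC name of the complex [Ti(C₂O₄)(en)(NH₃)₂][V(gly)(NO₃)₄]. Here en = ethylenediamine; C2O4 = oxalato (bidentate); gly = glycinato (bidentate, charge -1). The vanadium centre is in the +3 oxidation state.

V is given as +3; the anion's ligand charges sum to -5, so the complex anion is 2−.
A 1:1 salt means the cation carries the equal and opposite charge, 2+.
Cation: ligand charges sum to -2; for the ion to be 2+, Ti = +4.

diammine(ethylenediamine)oxalatotitanium(IV) (glycinato)tetranitratovanadate(III)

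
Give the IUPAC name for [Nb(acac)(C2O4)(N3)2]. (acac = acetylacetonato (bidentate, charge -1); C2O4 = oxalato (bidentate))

There is no counter-ion, so the complex is neutral overall.
Ligand charges: 1×acetylacetonato (-1 each), 1×oxalato (-2 each), 2×azido (-1 each); total -5. So Nb + (-5) = 0, giving Nb = +5.
Ligands are named alphabetically: acetylacetonato before azido before oxalato.

(acetylacetonato)diazidooxalatoniobium(V)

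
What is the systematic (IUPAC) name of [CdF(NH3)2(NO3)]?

diamminefluoronitratocadmium(II)

There is no counter-ion, so the complex is neutral overall.
Ligand charges: 2×ammine (neutral), 1×nitrato (-1 each), 1×fluoro (-1 each); total -2. So Cd + (-2) = 0, giving Cd = +2.
Ligands are named alphabetically: ammine before fluoro before nitrato.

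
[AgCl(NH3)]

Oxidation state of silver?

No counter-ion: the bracketed complex is neutral.
Ligand charges: 1×NH3 neutral; 1×Cl = -1; sum -1.
Ag + (-1) = 0 ⇒ Ag is +1.

+1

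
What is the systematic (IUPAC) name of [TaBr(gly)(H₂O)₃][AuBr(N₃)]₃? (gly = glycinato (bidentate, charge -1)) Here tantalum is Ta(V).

Both ions are complex: the cation is named first with the plain metal name, the anion second with the -ate form; each ion's ligands are alphabetised independently.
Ta is given as +5; the cation's ligand charges sum to -2, so the complex cation is 3+.
With 3 anions per cation, each anion must be 3/3 = 1−.
Anion: ligand charges sum to -2; for the ion to be 1−, Au = +1.

triaquabromo(glycinato)tantalum(V) azidobromoaurate(I)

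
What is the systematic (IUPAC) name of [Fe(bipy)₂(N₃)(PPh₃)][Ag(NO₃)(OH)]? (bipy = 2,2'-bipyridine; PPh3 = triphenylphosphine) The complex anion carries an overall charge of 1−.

azidobis(2,2'-bipyridine)(triphenylphosphine)iron(II) hydroxonitratoargentate(I)

Both ions are complex: the cation is named first with the plain metal name, the anion second with the -ate form; each ion's ligands are alphabetised independently.
The complex anion is given as 1−; its ligand charges sum to -2, so Ag = +1.
A 1:1 salt means the cation carries the equal and opposite charge, 1+.
Cation: ligand charges sum to -1; for the ion to be 1+, Fe = +2.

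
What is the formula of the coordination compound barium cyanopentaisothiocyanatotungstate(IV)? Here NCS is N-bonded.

Ligands: 5 isothiocyanato (NCS, -1), 1 cyano (CN, -1). Ligand charge sum = -6.
With W in oxidation state +4, the complex ion is [W...]^2−.
Charge balance with barium (+2) requires 1 complex ion per 1 barium.

Ba[W(CN)(NCS)5]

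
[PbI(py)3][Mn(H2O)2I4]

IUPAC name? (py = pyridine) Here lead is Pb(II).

Both ions are complex: the cation is named first with the plain metal name, the anion second with the -ate form; each ion's ligands are alphabetised independently.
Pb is given as +2; the cation's ligand charges sum to -1, so the complex cation is 1+.
A 1:1 salt means the anion carries the equal and opposite charge, 1−.
Anion: ligand charges sum to -4; for the ion to be 1−, Mn = +3.

iodotris(pyridine)lead(II) diaquatetraiodomanganate(III)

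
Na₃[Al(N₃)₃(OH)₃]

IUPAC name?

sodium triazidotrihydroxoaluminate(III)

The 3 sodium counter-ions carry a total charge of +3, so each complex ion is 3−.
Ligand charges: 3×hydroxo (-1 each), 3×azido (-1 each); total -6. So Al + (-6) = 3−, giving Al = +3.
The complex ion is anionic, so aluminium takes the -ate form aluminate(III).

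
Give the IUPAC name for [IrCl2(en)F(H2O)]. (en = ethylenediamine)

aquadichloro(ethylenediamine)fluoroiridium(III)

There is no counter-ion, so the complex is neutral overall.
Ligand charges: 2×chloro (-1 each), 1×aqua (neutral), 1×fluoro (-1 each), 1×ethylenediamine (neutral); total -3. So Ir + (-3) = 0, giving Ir = +3.
Ligands are named alphabetically: aqua before chloro before ethylenediamine before fluoro.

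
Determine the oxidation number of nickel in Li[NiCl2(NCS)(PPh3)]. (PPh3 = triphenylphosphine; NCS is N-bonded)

+2

1 lithium outside the brackets (+1 each) → the complex ion is 1−.
Ligand charges: 2×Cl = -2; 1×PPh3 neutral; 1×NCS = -1; sum -3.
Ni + (-3) = 1− ⇒ Ni is +2.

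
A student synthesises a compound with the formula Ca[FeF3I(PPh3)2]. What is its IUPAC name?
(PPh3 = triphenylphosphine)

calcium trifluoroiodobis(triphenylphosphine)ferrate(II)

The 1 calcium counter-ion carries a total charge of +2, so each complex ion is 2−.
Ligand charges: 2×triphenylphosphine (neutral), 1×iodo (-1 each), 3×fluoro (-1 each); total -4. So Fe + (-4) = 2−, giving Fe = +2.
The complex ion is anionic, so iron takes the -ate form ferrate(II).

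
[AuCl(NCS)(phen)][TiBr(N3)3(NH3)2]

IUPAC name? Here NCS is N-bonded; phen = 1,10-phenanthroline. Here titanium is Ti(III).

chloroisothiocyanato(1,10-phenanthroline)gold(III) diamminetriazidobromotitanate(III)

Both ions are complex: the cation is named first with the plain metal name, the anion second with the -ate form; each ion's ligands are alphabetised independently.
Ti is given as +3; the anion's ligand charges sum to -4, so the complex anion is 1−.
A 1:1 salt means the cation carries the equal and opposite charge, 1+.
Cation: ligand charges sum to -2; for the ion to be 1+, Au = +3.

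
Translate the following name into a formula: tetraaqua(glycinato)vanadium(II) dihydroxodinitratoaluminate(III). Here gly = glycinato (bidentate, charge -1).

[V(gly)(H2O)4][Al(NO3)2(OH)2]

Cation [V…]: ligand charges -1, V(II) ⇒ ion charge 1+.
Anion [Al…]: ligand charges -4, Al(III) ⇒ ion charge 1−.
One 1+ cation balances one 1− anion.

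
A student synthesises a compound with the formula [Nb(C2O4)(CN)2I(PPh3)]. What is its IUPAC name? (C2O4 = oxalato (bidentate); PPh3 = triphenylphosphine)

There is no counter-ion, so the complex is neutral overall.
Ligand charges: 2×cyano (-1 each), 1×oxalato (-2 each), 1×triphenylphosphine (neutral), 1×iodo (-1 each); total -5. So Nb + (-5) = 0, giving Nb = +5.
Ligands are named alphabetically: cyano before iodo before oxalato before triphenylphosphine.

dicyanoiodooxalato(triphenylphosphine)niobium(V)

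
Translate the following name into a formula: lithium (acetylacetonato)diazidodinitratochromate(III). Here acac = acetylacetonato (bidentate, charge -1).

Li2[Cr(acac)(N3)2(NO3)2]

Ligands: 1 acetylacetonato (acac, -1), 2 azido (N3, -1), 2 nitrato (NO3, -1). Ligand charge sum = -5.
With Cr in oxidation state +3, the complex ion is [Cr...]^2−.
Charge balance with lithium (+1) requires 1 complex ion per 2 lithium.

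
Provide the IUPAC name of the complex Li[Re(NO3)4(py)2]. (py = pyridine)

lithium tetranitratobis(pyridine)rhenate(III)

The 1 lithium counter-ion carries a total charge of +1, so each complex ion is 1−.
Ligand charges: 4×nitrato (-1 each), 2×pyridine (neutral); total -4. So Re + (-4) = 1−, giving Re = +3.
The complex ion is anionic, so rhenium takes the -ate form rhenate(III).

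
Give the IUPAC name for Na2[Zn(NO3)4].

sodium tetranitratozincate(II)

The 2 sodium counter-ions carry a total charge of +2, so each complex ion is 2−.
Ligand charges: 4×nitrato (-1 each); total -4. So Zn + (-4) = 2−, giving Zn = +2.
The complex ion is anionic, so zinc takes the -ate form zincate(II).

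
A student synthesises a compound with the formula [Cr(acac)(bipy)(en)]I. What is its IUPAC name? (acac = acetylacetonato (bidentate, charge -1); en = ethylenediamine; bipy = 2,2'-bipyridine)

The 1 iodide counter-ion carries a total charge of -1, so each complex ion is 1+.
Ligand charges: 1×acetylacetonato (-1 each), 1×ethylenediamine (neutral), 1×2,2'-bipyridine (neutral); total -1. So Cr + (-1) = 1+, giving Cr = +2.
Ligands are named alphabetically: acetylacetonato before bipyridine before ethylenediamine.

(acetylacetonato)(2,2'-bipyridine)(ethylenediamine)chromium(II) iodide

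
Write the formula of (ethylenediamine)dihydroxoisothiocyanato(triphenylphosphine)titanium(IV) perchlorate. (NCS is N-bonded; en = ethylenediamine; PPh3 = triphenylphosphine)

Ligands: 1 isothiocyanato (NCS, -1), 1 ethylenediamine (en, neutral), 2 hydroxo (OH, -1), 1 triphenylphosphine (PPh3, neutral). Ligand charge sum = -3.
Charge balance with perchlorate (-1) requires 1 complex ion per 1 perchlorate.

[Ti(en)(NCS)(OH)2(PPh3)]ClO4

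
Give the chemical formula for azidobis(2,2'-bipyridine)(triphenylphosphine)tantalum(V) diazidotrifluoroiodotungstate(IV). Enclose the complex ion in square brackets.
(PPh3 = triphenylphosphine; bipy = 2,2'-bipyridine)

Cation [Ta…]: ligand charges -1, Ta(V) ⇒ ion charge 4+.
Anion [W…]: ligand charges -6, W(IV) ⇒ ion charge 2−.
One 4+ cation requires 2 of the 2− anion.

[Ta(bipy)2(N3)(PPh3)][WF3I(N3)2]2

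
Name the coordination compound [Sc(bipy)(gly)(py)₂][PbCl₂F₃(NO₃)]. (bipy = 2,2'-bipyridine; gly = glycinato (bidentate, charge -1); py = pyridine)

(2,2'-bipyridine)(glycinato)bis(pyridine)scandium(III) dichlorotrifluoronitratoplumbate(IV)

Both ions are complex: the cation is named first with the plain metal name, the anion second with the -ate form; each ion's ligands are alphabetised independently.
Scandium is always +3 in its complexes; the cation's ligand charges sum to -1, so the complex cation is 2+.
A 1:1 salt means the anion carries the equal and opposite charge, 2−.
Anion: ligand charges sum to -6; for the ion to be 2−, Pb = +4.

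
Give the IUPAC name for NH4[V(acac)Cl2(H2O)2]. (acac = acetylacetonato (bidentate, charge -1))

ammonium (acetylacetonato)diaquadichlorovanadate(II)

The 1 ammonium counter-ion carries a total charge of +1, so each complex ion is 1−.
Ligand charges: 1×acetylacetonato (-1 each), 2×aqua (neutral), 2×chloro (-1 each); total -3. So V + (-3) = 1−, giving V = +2.
The complex ion is anionic, so vanadium takes the -ate form vanadate(II).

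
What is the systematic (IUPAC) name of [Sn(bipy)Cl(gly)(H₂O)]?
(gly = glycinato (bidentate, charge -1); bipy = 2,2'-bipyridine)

There is no counter-ion, so the complex is neutral overall.
Ligand charges: 1×aqua (neutral), 1×chloro (-1 each), 1×glycinato (-1 each), 1×2,2'-bipyridine (neutral); total -2. So Sn + (-2) = 0, giving Sn = +2.
Ligands are named alphabetically: aqua before bipyridine before chloro before glycinato.

aqua(2,2'-bipyridine)chloro(glycinato)tin(II)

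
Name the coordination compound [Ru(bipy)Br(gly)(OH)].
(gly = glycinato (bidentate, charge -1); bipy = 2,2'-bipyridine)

(2,2'-bipyridine)bromo(glycinato)hydroxoruthenium(III)

There is no counter-ion, so the complex is neutral overall.
Ligand charges: 1×hydroxo (-1 each), 1×bromo (-1 each), 1×glycinato (-1 each), 1×2,2'-bipyridine (neutral); total -3. So Ru + (-3) = 0, giving Ru = +3.
Ligands are named alphabetically: bipyridine before bromo before glycinato before hydroxo.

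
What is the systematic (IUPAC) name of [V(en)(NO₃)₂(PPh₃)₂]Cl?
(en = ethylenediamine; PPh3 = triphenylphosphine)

(ethylenediamine)dinitratobis(triphenylphosphine)vanadium(III) chloride

The 1 chloride counter-ion carries a total charge of -1, so each complex ion is 1+.
Ligand charges: 1×ethylenediamine (neutral), 2×nitrato (-1 each), 2×triphenylphosphine (neutral); total -2. So V + (-2) = 1+, giving V = +3.
Ligands are named alphabetically: ethylenediamine before nitrato before triphenylphosphine.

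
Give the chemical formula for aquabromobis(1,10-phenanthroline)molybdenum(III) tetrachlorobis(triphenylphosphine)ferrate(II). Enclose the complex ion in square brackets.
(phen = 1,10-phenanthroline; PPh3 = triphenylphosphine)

[MoBr(H2O)(phen)2][FeCl4(PPh3)2]

Cation [Mo…]: ligand charges -1, Mo(III) ⇒ ion charge 2+.
Anion [Fe…]: ligand charges -4, Fe(II) ⇒ ion charge 2−.
One 2+ cation balances one 2− anion.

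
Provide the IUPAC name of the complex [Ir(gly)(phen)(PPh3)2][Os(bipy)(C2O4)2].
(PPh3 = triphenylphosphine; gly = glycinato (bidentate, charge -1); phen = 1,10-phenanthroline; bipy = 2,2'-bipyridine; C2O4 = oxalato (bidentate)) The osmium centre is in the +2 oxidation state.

(glycinato)(1,10-phenanthroline)bis(triphenylphosphine)iridium(III) (2,2'-bipyridine)dioxalatoosmate(II)

Both ions are complex: the cation is named first with the plain metal name, the anion second with the -ate form; each ion's ligands are alphabetised independently.
Os is given as +2; the anion's ligand charges sum to -4, so the complex anion is 2−.
A 1:1 salt means the cation carries the equal and opposite charge, 2+.
Cation: ligand charges sum to -1; for the ion to be 2+, Ir = +3.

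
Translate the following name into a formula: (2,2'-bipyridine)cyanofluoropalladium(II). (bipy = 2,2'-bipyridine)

[Pd(bipy)(CN)F]

Ligands: 1 fluoro (F, -1), 1 cyano (CN, -1), 1 2,2'-bipyridine (bipy, neutral). Ligand charge sum = -2.
With Pd in oxidation state +2, the complex ion is [Pd...].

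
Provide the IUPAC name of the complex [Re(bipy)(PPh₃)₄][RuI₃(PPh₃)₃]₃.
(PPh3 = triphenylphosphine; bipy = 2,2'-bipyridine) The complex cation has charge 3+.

(2,2'-bipyridine)tetrakis(triphenylphosphine)rhenium(III) triiodotris(triphenylphosphine)ruthenate(II)

Both ions are complex: the cation is named first with the plain metal name, the anion second with the -ate form; each ion's ligands are alphabetised independently.
The complex cation is given as 3+; its ligand charges sum to 0, so Re = +3.
With 3 anions per cation, each anion must be 3/3 = 1−.
Anion: ligand charges sum to -3; for the ion to be 1−, Ru = +2.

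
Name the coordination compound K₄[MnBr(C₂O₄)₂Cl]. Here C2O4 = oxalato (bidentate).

The 4 potassium counter-ions carry a total charge of +4, so each complex ion is 4−.
Ligand charges: 1×bromo (-1 each), 2×oxalato (-2 each), 1×chloro (-1 each); total -6. So Mn + (-6) = 4−, giving Mn = +2.
The complex ion is anionic, so manganese takes the -ate form manganate(II).

potassium bromochlorodioxalatomanganate(II)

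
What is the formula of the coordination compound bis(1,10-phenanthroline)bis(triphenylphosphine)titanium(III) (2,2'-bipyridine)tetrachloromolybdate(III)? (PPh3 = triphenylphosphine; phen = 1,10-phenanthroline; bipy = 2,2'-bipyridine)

[Ti(phen)2(PPh3)2][Mo(bipy)Cl4]3

Cation [Ti…]: ligand charges 0, Ti(III) ⇒ ion charge 3+.
Anion [Mo…]: ligand charges -4, Mo(III) ⇒ ion charge 1−.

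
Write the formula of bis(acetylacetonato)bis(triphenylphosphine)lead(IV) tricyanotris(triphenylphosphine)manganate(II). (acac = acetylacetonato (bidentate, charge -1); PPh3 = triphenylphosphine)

[Pb(acac)2(PPh3)2][Mn(CN)3(PPh3)3]2

Cation [Pb…]: ligand charges -2, Pb(IV) ⇒ ion charge 2+.
Anion [Mn…]: ligand charges -3, Mn(II) ⇒ ion charge 1−.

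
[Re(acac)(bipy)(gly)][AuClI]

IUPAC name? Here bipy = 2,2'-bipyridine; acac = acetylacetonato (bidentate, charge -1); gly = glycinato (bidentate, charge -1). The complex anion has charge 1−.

(acetylacetonato)(2,2'-bipyridine)(glycinato)rhenium(III) chloroiodoaurate(I)

The complex anion is given as 1−; its ligand charges sum to -2, so Au = +1.
A 1:1 salt means the cation carries the equal and opposite charge, 1+.
Cation: ligand charges sum to -2; for the ion to be 1+, Re = +3.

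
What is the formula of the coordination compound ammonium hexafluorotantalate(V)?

NH4[TaF6]

Ligands: 6 fluoro (F, -1). Ligand charge sum = -6.
With Ta in oxidation state +5, the complex ion is [Ta...]^1−.
Charge balance with ammonium (+1) requires 1 complex ion per 1 ammonium.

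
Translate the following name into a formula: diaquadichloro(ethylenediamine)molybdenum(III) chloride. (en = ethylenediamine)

[MoCl2(en)(H2O)2]Cl

Ligands: 1 ethylenediamine (en, neutral), 2 chloro (Cl, -1), 2 aqua (H2O, neutral). Ligand charge sum = -2.
With Mo in oxidation state +3, the complex ion is [Mo...]^1+.
Charge balance with chloride (-1) requires 1 complex ion per 1 chloride.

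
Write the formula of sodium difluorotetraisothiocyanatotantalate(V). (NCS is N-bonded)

Na[TaF2(NCS)4]

Ligands: 2 fluoro (F, -1), 4 isothiocyanato (NCS, -1). Ligand charge sum = -6.
With Ta in oxidation state +5, the complex ion is [Ta...]^1−.
Charge balance with sodium (+1) requires 1 complex ion per 1 sodium.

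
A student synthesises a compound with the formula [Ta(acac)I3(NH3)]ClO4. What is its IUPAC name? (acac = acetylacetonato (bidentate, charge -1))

(acetylacetonato)amminetriiodotantalum(V) perchlorate

The 1 perchlorate counter-ion carries a total charge of -1, so each complex ion is 1+.
Ligand charges: 3×iodo (-1 each), 1×acetylacetonato (-1 each), 1×ammine (neutral); total -4. So Ta + (-4) = 1+, giving Ta = +5.
Ligands are named alphabetically: acetylacetonato before ammine before iodo.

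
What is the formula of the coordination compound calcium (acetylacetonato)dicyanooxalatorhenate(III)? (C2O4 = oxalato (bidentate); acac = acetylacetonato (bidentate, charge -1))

Ca[Re(acac)(C2O4)(CN)2]

Ligands: 2 cyano (CN, -1), 1 oxalato (C2O4, -2), 1 acetylacetonato (acac, -1). Ligand charge sum = -5.
With Re in oxidation state +3, the complex ion is [Re...]^2−.
Charge balance with calcium (+2) requires 1 complex ion per 1 calcium.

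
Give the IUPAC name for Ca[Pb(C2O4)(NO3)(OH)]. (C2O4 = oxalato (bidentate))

The 1 calcium counter-ion carries a total charge of +2, so each complex ion is 2−.
Ligand charges: 1×oxalato (-2 each), 1×hydroxo (-1 each), 1×nitrato (-1 each); total -4. So Pb + (-4) = 2−, giving Pb = +2.
Ligands are named alphabetically: hydroxo before nitrato before oxalato.
The complex ion is anionic, so lead takes the -ate form plumbate(II).

calcium hydroxonitratooxalatoplumbate(II)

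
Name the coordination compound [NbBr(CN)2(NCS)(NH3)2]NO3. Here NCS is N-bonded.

diamminebromodicyanoisothiocyanatoniobium(V) nitrate

The 1 nitrate counter-ion carries a total charge of -1, so each complex ion is 1+.
Ligand charges: 2×ammine (neutral), 1×bromo (-1 each), 2×cyano (-1 each), 1×isothiocyanato (-1 each); total -4. So Nb + (-4) = 1+, giving Nb = +5.
Ligands are named alphabetically: ammine before bromo before cyano before isothiocyanato.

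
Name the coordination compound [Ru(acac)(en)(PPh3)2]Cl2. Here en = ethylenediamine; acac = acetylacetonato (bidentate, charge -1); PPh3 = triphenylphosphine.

The 2 chloride counter-ions carry a total charge of -2, so each complex ion is 2+.
Ligand charges: 1×ethylenediamine (neutral), 1×acetylacetonato (-1 each), 2×triphenylphosphine (neutral); total -1. So Ru + (-1) = 2+, giving Ru = +3.
Ligands are named alphabetically: acetylacetonato before ethylenediamine before triphenylphosphine.

(acetylacetonato)(ethylenediamine)bis(triphenylphosphine)ruthenium(III) chloride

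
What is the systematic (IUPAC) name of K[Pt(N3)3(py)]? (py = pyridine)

The 1 potassium counter-ion carries a total charge of +1, so each complex ion is 1−.
Ligand charges: 3×azido (-1 each), 1×pyridine (neutral); total -3. So Pt + (-3) = 1−, giving Pt = +2.
Ligands are named alphabetically: azido before pyridine.
The complex ion is anionic, so platinum takes the -ate form platinate(II).

potassium triazido(pyridine)platinate(II)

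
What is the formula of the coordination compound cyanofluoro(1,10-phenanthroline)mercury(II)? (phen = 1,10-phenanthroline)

[Hg(CN)F(phen)]

Ligands: 1 cyano (CN, -1), 1 1,10-phenanthroline (phen, neutral), 1 fluoro (F, -1). Ligand charge sum = -2.
With Hg in oxidation state +2, the complex ion is [Hg...].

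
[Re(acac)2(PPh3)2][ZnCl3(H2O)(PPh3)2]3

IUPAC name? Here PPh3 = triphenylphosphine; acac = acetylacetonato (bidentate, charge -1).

bis(acetylacetonato)bis(triphenylphosphine)rhenium(V) aquatrichlorobis(triphenylphosphine)zincate(II)

Zinc is always +2 in its complexes; the anion's ligand charges sum to -3, so the complex anion is 1−.
With 3 anions per cation, the cation must be 3×1 = 3+.
Cation: ligand charges sum to -2; for the ion to be 3+, Re = +5.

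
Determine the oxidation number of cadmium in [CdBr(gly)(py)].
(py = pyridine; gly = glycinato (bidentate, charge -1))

+2

No counter-ion: the bracketed complex is neutral.
Ligand charges: 1×py neutral; 1×Br = -1; 1×gly = -1; sum -2.
Cd + (-2) = 0 ⇒ Cd is +2.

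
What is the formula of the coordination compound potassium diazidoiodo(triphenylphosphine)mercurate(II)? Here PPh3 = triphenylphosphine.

Ligands: 1 triphenylphosphine (PPh3, neutral), 2 azido (N3, -1), 1 iodo (I, -1). Ligand charge sum = -3.
With Hg in oxidation state +2, the complex ion is [Hg...]^1−.
Charge balance with potassium (+1) requires 1 complex ion per 1 potassium.

K[HgI(N3)2(PPh3)]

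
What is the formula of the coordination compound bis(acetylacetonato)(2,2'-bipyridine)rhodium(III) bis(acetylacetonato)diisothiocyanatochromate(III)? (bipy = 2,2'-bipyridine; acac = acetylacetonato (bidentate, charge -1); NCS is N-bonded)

Cation [Rh…]: ligand charges -2, Rh(III) ⇒ ion charge 1+.
Anion [Cr…]: ligand charges -4, Cr(III) ⇒ ion charge 1−.

[Rh(acac)2(bipy)][Cr(acac)2(NCS)2]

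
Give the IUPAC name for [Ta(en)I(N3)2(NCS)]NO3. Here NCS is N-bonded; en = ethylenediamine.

The 1 nitrate counter-ion carries a total charge of -1, so each complex ion is 1+.
Ligand charges: 2×azido (-1 each), 1×isothiocyanato (-1 each), 1×iodo (-1 each), 1×ethylenediamine (neutral); total -4. So Ta + (-4) = 1+, giving Ta = +5.
Ligands are named alphabetically: azido before ethylenediamine before iodo before isothiocyanato.

diazido(ethylenediamine)iodoisothiocyanatotantalum(V) nitrate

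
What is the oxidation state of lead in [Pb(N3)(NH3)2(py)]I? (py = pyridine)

1 iodide outside the brackets (-1 each) → the complex ion is 1+.
Ligand charges: 1×N3 = -1; 2×NH3 neutral; 1×py neutral; sum -1.
Pb + (-1) = 1+ ⇒ Pb is +2.

+2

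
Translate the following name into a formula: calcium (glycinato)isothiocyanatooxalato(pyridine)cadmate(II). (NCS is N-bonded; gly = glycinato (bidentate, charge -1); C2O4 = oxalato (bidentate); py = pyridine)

Ligands: 1 isothiocyanato (NCS, -1), 1 glycinato (gly, -1), 1 oxalato (C2O4, -2), 1 pyridine (py, neutral). Ligand charge sum = -4.
With Cd in oxidation state +2, the complex ion is [Cd...]^2−.
Charge balance with calcium (+2) requires 1 complex ion per 1 calcium.

Ca[Cd(C2O4)(gly)(NCS)(py)]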